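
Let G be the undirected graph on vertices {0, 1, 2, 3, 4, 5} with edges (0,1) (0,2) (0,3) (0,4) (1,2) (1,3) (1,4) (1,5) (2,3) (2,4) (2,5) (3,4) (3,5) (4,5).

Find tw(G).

A width-4 tree decomposition is:
Bags: B1 = {0, 1, 2, 3, 4}  B2 = {1, 2, 3, 4, 5}
Tree: B1–B2
Every bag has size at most 5, so the width is 5 − 1 = 4 and tw(G) ≤ 4. Conversely, {0, 1, 2, 3, 4} is a clique of size 5, and the vertices of any clique must share a bag in every tree decomposition; so some bag has ≥ 5 vertices and tw(G) ≥ 4. Combining the bounds, tw(G) = 4.

4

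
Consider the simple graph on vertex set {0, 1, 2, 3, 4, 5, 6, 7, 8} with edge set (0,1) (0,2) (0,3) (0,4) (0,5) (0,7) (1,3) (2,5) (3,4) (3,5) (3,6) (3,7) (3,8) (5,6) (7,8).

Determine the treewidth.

A width-2 tree decomposition is:
Bags: B1 = {0, 3, 5}  B2 = {0, 3, 7}  B3 = {0, 2, 5}  B4 = {0, 1, 3}  B5 = {3, 5, 6}  B6 = {3, 7, 8}  B7 = {0, 3, 4}
Tree: B1–B2, B1–B3, B2–B4, B1–B5, B2–B6, B4–B7
Every bag has size at most 3, so the width is 3 − 1 = 2 and tw(G) ≤ 2. For the lower bound, the 3 vertices {0, 2, 5} are pairwise adjacent, and any tree decomposition puts a clique entirely inside one bag — forcing width ≥ 2. Therefore the treewidth is 2.

2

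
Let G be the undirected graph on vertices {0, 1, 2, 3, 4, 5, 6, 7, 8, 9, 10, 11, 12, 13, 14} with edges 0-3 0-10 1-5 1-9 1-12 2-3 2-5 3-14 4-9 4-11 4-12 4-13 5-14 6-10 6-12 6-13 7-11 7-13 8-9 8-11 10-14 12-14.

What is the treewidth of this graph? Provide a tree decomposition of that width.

Every bag has size at most 4, so the width is 4 − 1 = 3 and tw(G) ≤ 3. For the lower bound: the 4 vertex sets {0,2,3}, {10}, {14}, {1,5,6,12} are disjoint, each induces a connected subgraph, and every pair is joined by at least one edge of G. Contracting each set to a single vertex therefore yields K_{4} as a minor, and since treewidth is minor-monotone, tw(G) ≥ tw(K_{4}) = 3. The upper and lower bounds meet at 3, so that is the treewidth.

Treewidth 3.
One optimal decomposition is:
Bags: B1 = {0, 2, 3, 10}  B2 = {2, 3, 10, 14}  B3 = {2, 5, 10, 14}  B4 = {5, 6, 10, 14}  B5 = {5, 6, 12, 14}  B6 = {1, 5, 6, 12}  B7 = {1, 6, 12, 13}  B8 = {1, 4, 12, 13}  B9 = {1, 4, 9, 13}  B10 = {4, 7, 9, 13}  B11 = {4, 7, 9, 11}  B12 = {7, 8, 9, 11}
Tree: B1–B2, B2–B3, B3–B4, B4–B5, B5–B6, B6–B7, B7–B8, B8–B9, B9–B10, B10–B11, B11–B12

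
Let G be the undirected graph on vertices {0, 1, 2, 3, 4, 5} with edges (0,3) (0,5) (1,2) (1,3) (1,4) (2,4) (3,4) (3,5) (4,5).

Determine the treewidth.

2

A width-2 tree decomposition is:
Bags: B1 = {1, 3, 4}  B2 = {3, 4, 5}  B3 = {0, 3, 5}  B4 = {1, 2, 4}
Tree: B1–B2, B2–B3, B1–B4
Each bag holds 3 vertices, so the decomposition has width 2, which upper-bounds the treewidth. Conversely, {1, 2, 4} is a clique of size 3, and the vertices of any clique must share a bag in every tree decomposition; so some bag has ≥ 3 vertices and tw(G) ≥ 2. Therefore the treewidth is 2.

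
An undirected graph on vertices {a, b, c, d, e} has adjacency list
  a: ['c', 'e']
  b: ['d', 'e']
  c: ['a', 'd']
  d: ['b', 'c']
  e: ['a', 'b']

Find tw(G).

A width-2 tree decomposition is:
Bags: B1 = {b, d, e}  B2 = {a, d, e}  B3 = {a, c, d}
Tree: B1–B2, B2–B3
The largest bag has 3 vertices, giving width 2; this decomposition certifies tw(G) ≤ 2. Since d–b–e–a–c–d is a cycle in G, G is not acyclic. Forests are exactly the graphs of treewidth ≤ 1, so tw(G) ≥ 2. Combining the bounds, tw(G) = 2.

2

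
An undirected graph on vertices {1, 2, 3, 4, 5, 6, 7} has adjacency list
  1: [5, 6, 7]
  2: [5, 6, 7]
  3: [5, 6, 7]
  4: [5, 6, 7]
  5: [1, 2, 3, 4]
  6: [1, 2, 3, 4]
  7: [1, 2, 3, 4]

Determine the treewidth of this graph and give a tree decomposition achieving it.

Treewidth 3.
One optimal decomposition is:
Bags: B1 = {4, 5, 6, 7}  B2 = {1, 5, 6, 7}  B3 = {3, 5, 6, 7}  B4 = {2, 5, 6, 7}
Tree: B1–B2, B2–B3, B3–B4

Each bag holds 4 vertices, so the decomposition has width 3, which upper-bounds the treewidth. For the lower bound: the 4 vertex sets {4,7}, {1,5}, {6}, {3} are disjoint, each induces a connected subgraph, and every pair is joined by at least one edge of G. Contracting each set to a single vertex therefore yields K_{4} as a minor, and since treewidth is minor-monotone, tw(G) ≥ tw(K_{4}) = 3. Therefore the treewidth is 3.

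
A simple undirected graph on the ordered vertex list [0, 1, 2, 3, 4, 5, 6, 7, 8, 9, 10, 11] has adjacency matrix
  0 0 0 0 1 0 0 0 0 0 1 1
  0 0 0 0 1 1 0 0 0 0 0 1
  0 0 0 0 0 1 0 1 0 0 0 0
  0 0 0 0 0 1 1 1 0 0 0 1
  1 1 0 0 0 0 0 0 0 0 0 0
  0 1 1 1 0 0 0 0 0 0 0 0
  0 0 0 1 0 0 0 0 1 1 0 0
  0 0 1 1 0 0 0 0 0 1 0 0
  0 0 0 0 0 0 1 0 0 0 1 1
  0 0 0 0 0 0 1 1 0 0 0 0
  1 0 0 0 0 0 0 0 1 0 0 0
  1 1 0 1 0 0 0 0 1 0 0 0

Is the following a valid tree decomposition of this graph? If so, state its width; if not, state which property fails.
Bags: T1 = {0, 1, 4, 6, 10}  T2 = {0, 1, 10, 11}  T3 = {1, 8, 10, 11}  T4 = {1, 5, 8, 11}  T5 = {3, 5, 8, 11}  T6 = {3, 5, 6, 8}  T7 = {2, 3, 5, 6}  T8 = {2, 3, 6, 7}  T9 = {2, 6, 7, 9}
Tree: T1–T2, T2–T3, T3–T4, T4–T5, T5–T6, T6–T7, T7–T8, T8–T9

No — bags containing vertex 6 are not connected in the tree.

A tree decomposition must satisfy three properties: every vertex lies in some bag; for every edge, both endpoints lie together in some bag; and for every vertex, the bags containing it form a connected subtree. Here bags containing vertex 6 are not connected in the tree, so the decomposition is invalid.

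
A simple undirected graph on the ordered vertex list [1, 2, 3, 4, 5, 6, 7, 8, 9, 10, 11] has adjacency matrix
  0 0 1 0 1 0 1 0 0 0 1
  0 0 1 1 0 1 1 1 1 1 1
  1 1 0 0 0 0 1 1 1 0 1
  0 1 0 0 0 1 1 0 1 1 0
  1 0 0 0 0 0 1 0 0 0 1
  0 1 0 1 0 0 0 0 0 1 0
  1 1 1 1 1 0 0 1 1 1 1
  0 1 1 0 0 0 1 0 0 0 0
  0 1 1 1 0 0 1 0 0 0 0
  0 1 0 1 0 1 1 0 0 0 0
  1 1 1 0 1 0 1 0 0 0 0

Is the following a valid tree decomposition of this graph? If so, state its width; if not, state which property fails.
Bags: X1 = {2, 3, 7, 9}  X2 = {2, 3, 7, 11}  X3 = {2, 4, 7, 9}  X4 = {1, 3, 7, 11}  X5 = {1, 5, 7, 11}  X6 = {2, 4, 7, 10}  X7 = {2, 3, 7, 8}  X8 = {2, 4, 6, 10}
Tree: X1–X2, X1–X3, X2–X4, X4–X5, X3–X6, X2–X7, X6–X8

Yes; width 3.

Vertex coverage: the bags together contain {1, 2, 3, 4, 5, 6, 7, 8, 9, 10, 11}, the full vertex set. Edge coverage: each edge of G has both endpoints in at least one bag. Running intersection: for every vertex, the bags containing it form a connected subtree. All three properties hold, so this is a valid tree decomposition of width max|bag| − 1 = 3, and hence tw(G) ≤ 3.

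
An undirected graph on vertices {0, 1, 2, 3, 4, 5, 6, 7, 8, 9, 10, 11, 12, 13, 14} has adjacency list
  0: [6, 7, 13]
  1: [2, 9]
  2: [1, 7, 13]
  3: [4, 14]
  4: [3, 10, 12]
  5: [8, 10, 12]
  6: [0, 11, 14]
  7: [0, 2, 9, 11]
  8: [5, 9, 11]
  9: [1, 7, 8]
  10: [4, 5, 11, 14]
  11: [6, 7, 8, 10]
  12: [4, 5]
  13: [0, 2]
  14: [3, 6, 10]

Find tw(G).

A width-3 tree decomposition is:
Bags: B1 = {1, 2, 9, 13}  B2 = {2, 7, 9, 13}  B3 = {0, 7, 9, 13}  B4 = {0, 7, 8, 9}  B5 = {0, 7, 8, 11}  B6 = {0, 6, 8, 11}  B7 = {5, 6, 8, 11}  B8 = {5, 6, 10, 11}  B9 = {5, 6, 10, 14}  B10 = {5, 10, 12, 14}  B11 = {4, 10, 12, 14}  B12 = {3, 4, 12, 14}
Tree: B1–B2, B2–B3, B3–B4, B4–B5, B5–B6, B6–B7, B7–B8, B8–B9, B9–B10, B10–B11, B11–B12
The largest bag has 4 vertices, giving width 3; this decomposition certifies tw(G) ≤ 3. For the lower bound: the 4 vertex sets {1,2,13}, {9}, {7}, {0,6,8,11} are disjoint, each induces a connected subgraph, and every pair is joined by at least one edge of G. Contracting each set to a single vertex therefore yields K_{4} as a minor, and since treewidth is minor-monotone, tw(G) ≥ tw(K_{4}) = 3. Combining the bounds, tw(G) = 3.

3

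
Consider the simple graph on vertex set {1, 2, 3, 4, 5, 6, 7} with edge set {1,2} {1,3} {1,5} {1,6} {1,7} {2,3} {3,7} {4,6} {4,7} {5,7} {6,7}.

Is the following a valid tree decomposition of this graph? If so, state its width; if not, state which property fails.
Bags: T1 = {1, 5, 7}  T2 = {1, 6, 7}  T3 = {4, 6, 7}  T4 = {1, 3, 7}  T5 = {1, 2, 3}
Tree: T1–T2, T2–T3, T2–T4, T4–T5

Vertex coverage: the bags together contain {1, 2, 3, 4, 5, 6, 7}, the full vertex set. Edge coverage: each edge of G has both endpoints in at least one bag. Running intersection: for every vertex, the bags containing it form a connected subtree. All three properties hold, so this is a valid tree decomposition of width max|bag| − 1 = 2, and hence tw(G) ≤ 2.

Yes; width 2.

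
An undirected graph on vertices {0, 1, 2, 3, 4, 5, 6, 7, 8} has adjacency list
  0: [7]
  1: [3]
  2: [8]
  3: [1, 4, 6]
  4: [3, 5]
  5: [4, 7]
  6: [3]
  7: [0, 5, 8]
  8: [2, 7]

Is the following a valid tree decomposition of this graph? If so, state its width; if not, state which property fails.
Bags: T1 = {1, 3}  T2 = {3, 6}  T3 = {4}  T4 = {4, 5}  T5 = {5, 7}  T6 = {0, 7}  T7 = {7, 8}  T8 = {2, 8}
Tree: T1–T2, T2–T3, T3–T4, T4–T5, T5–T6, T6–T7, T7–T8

No — edge (3,4) lies in no bag.

A tree decomposition must satisfy three properties: every vertex lies in some bag; for every edge, both endpoints lie together in some bag; and for every vertex, the bags containing it form a connected subtree. Here edge (3,4) lies in no bag, so the decomposition is invalid.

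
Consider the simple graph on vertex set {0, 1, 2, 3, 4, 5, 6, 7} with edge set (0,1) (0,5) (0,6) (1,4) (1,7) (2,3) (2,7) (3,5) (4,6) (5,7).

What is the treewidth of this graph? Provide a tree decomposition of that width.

Treewidth 2.
One such decomposition:
Bags: B1 = {1, 4, 6}  B2 = {0, 1, 6}  B3 = {0, 1, 7}  B4 = {0, 5, 7}  B5 = {2, 5, 7}  B6 = {2, 3, 5}
Tree: B1–B2, B2–B3, B3–B4, B4–B5, B5–B6

Every bag has size at most 3, so the width is 3 − 1 = 2 and tw(G) ≤ 2. Since 4–6–0–1–4 is a cycle in G, G is not acyclic. Forests are exactly the graphs of treewidth ≤ 1, so tw(G) ≥ 2. Hence tw(G) = 2 exactly.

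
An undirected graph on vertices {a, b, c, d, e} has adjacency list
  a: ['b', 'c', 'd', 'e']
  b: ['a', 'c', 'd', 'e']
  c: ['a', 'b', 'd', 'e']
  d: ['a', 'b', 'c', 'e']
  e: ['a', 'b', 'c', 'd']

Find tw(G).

A width-4 tree decomposition is:
Bags: B1 = {a, b, c, d, e}
Tree: (single bag)
With just one bag of size 5, the width is 5 − 1 = 4, so tw(G) ≤ 4. On the other hand G contains the 5-clique {a, b, c, d, e}. A clique must lie in a single bag of any decomposition, so no decomposition can have width below 4. Hence tw(G) = 4 exactly.

4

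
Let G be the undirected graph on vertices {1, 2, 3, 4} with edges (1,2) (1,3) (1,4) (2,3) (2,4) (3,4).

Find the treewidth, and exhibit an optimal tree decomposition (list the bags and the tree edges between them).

Treewidth 3.
Bags: B1 = {1, 2, 3, 4}
Tree: (single bag)

With just one bag of size 4, the width is 4 − 1 = 3, so tw(G) ≤ 3. Conversely, {1, 2, 3, 4} is a clique of size 4, and the vertices of any clique must share a bag in every tree decomposition; so some bag has ≥ 4 vertices and tw(G) ≥ 3. Therefore the treewidth is 3.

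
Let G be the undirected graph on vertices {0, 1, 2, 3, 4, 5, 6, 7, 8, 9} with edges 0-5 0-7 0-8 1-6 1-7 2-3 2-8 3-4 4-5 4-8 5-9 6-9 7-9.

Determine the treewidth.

2

A width-2 tree decomposition is:
Bags: B1 = {2, 3, 8}  B2 = {3, 4, 8}  B3 = {0, 4, 8}  B4 = {0, 4, 5}  B5 = {0, 5, 7}  B6 = {5, 7, 9}  B7 = {1, 7, 9}  B8 = {1, 6, 9}
Tree: B1–B2, B2–B3, B3–B4, B4–B5, B5–B6, B6–B7, B7–B8
Every bag has size at most 3, so the width is 3 − 1 = 2 and tw(G) ≤ 2. The edges 2–3–4–8–2 form a cycle, so G is not a tree and its treewidth is at least 2. The upper and lower bounds meet at 2, so that is the treewidth.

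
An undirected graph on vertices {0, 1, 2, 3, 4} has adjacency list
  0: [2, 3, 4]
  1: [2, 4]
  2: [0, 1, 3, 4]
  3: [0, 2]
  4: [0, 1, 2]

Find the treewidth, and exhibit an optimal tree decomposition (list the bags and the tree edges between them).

Treewidth 2.
Bags: B1 = {0, 2, 4}  B2 = {1, 2, 4}  B3 = {0, 2, 3}
Tree: B1–B2, B1–B3

Every bag has size at most 3, so the width is 3 − 1 = 2 and tw(G) ≤ 2. For the lower bound, the 3 vertices {0, 2, 3} are pairwise adjacent, and any tree decomposition puts a clique entirely inside one bag — forcing width ≥ 2. Hence tw(G) = 2 exactly.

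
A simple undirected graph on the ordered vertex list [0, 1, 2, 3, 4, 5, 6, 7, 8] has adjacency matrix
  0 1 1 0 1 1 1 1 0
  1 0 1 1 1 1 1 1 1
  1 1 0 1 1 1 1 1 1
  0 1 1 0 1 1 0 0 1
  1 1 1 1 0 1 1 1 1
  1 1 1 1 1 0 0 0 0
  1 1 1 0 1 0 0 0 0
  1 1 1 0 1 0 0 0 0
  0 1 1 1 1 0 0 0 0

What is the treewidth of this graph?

A width-4 tree decomposition is:
Bags: B1 = {0, 1, 2, 4, 5}  B2 = {0, 1, 2, 4, 7}  B3 = {0, 1, 2, 4, 6}  B4 = {1, 2, 3, 4, 5}  B5 = {1, 2, 3, 4, 8}
Tree: B1–B2, B2–B3, B1–B4, B4–B5
Each bag holds 5 vertices, so the decomposition has width 4, which upper-bounds the treewidth. Conversely, {0, 1, 2, 4, 5} is a clique of size 5, and the vertices of any clique must share a bag in every tree decomposition; so some bag has ≥ 5 vertices and tw(G) ≥ 4. Hence tw(G) = 4 exactly.

4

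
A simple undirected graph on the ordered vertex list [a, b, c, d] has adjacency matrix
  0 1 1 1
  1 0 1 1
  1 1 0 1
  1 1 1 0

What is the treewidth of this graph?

3

A width-3 tree decomposition is:
Bags: B1 = {a, b, c, d}
Tree: (single bag)
With just one bag of size 4, the width is 4 − 1 = 3, so tw(G) ≤ 3. Conversely, {a, b, c, d} is a clique of size 4, and the vertices of any clique must share a bag in every tree decomposition; so some bag has ≥ 4 vertices and tw(G) ≥ 3. Therefore the treewidth is 3.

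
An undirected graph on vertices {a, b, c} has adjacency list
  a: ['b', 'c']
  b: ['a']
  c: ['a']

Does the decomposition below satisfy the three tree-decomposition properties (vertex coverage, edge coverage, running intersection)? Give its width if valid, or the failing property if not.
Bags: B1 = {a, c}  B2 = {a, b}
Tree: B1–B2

Yes; width 1.

Vertex coverage: the bags together contain {a, b, c}, the full vertex set. Edge coverage: each edge of G has both endpoints in at least one bag. Running intersection: for every vertex, the bags containing it form a connected subtree. All three properties hold, so this is a valid tree decomposition of width max|bag| − 1 = 1, and hence tw(G) ≤ 1.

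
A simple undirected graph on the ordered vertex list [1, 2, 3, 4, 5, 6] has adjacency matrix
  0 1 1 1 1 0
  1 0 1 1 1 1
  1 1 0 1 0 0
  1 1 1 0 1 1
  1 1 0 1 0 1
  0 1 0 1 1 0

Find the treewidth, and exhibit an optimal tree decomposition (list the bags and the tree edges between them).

Every bag has size at most 4, so the width is 4 − 1 = 3 and tw(G) ≤ 3. Conversely, {1, 2, 3, 4} is a clique of size 4, and the vertices of any clique must share a bag in every tree decomposition; so some bag has ≥ 4 vertices and tw(G) ≥ 3. Combining the bounds, tw(G) = 3.

Treewidth 3.
One optimal decomposition is:
Bags: B1 = {2, 4, 5, 6}  B2 = {1, 2, 4, 5}  B3 = {1, 2, 3, 4}
Tree: B1–B2, B2–B3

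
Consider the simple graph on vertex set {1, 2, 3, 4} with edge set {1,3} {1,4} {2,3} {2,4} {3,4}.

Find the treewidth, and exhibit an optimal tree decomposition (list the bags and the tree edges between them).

Each bag holds 3 vertices, so the decomposition has width 2, which upper-bounds the treewidth. For the lower bound, the 3 vertices {1, 3, 4} are pairwise adjacent, and any tree decomposition puts a clique entirely inside one bag — forcing width ≥ 2. The upper and lower bounds meet at 2, so that is the treewidth.

Treewidth 2.
Bags: B1 = {2, 3, 4}  B2 = {1, 3, 4}
Tree: B1–B2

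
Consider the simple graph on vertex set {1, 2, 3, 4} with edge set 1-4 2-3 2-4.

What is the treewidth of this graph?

1

A width-1 tree decomposition is:
Bags: B1 = {2, 3}  B2 = {2, 4}  B3 = {1, 4}
Tree: B1–B2, B2–B3
Each bag holds 2 vertices, so the decomposition has width 1, which upper-bounds the treewidth. Since G has at least one edge (e.g. 3–2), it is not an edgeless graph, so tw(G) ≥ 1. Hence tw(G) = 1 exactly.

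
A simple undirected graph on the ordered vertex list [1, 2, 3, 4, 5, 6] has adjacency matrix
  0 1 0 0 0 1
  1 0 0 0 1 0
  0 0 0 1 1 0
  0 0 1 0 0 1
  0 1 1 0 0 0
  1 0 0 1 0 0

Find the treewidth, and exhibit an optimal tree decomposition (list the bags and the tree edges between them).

Treewidth 2.
One such decomposition:
Bags: B1 = {3, 4, 6}  B2 = {1, 3, 6}  B3 = {1, 2, 3}  B4 = {2, 3, 5}
Tree: B1–B2, B2–B3, B3–B4

Every bag has size at most 3, so the width is 3 − 1 = 2 and tw(G) ≤ 2. The edges 3–4–6–1–2–5–3 form a cycle, so G is not a tree and its treewidth is at least 2. The upper and lower bounds meet at 2, so that is the treewidth.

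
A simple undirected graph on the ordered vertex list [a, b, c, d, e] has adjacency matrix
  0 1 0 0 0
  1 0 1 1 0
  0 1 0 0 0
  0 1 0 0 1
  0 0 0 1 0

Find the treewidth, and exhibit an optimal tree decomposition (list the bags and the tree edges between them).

Treewidth 1.
Bags: B1 = {d, e}  B2 = {b, d}  B3 = {b, c}  B4 = {a, b}
Tree: B1–B2, B2–B3, B2–B4

The largest bag has 2 vertices, giving width 1; this decomposition certifies tw(G) ≤ 1. Since G has at least one edge (e.g. e–d), it is not an edgeless graph, so tw(G) ≥ 1. Hence tw(G) = 1 exactly.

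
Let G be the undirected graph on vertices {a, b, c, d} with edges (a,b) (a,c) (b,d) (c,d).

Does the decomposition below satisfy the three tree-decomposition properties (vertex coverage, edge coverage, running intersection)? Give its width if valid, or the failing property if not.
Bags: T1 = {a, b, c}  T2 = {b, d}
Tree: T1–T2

No — edge (c,d) lies in no bag.

A tree decomposition must satisfy three properties: every vertex lies in some bag; for every edge, both endpoints lie together in some bag; and for every vertex, the bags containing it form a connected subtree. Here edge (c,d) lies in no bag, so the decomposition is invalid.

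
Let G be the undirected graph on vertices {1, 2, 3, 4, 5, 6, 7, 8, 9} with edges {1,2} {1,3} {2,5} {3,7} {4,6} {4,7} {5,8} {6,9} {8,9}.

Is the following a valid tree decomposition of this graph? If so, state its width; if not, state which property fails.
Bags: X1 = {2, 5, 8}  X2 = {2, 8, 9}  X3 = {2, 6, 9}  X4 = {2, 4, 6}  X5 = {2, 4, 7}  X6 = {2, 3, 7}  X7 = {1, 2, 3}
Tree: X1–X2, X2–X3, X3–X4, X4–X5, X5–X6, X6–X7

Vertex coverage: the bags together contain {1, 2, 3, 4, 5, 6, 7, 8, 9}, the full vertex set. Edge coverage: each edge of G has both endpoints in at least one bag. Running intersection: for every vertex, the bags containing it form a connected subtree. All three properties hold, so this is a valid tree decomposition of width max|bag| − 1 = 2, and hence tw(G) ≤ 2.

Yes; width 2.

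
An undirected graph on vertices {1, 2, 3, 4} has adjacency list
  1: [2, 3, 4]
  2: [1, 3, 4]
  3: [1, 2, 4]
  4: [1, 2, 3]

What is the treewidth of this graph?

A width-3 tree decomposition is:
Bags: B1 = {1, 2, 3, 4}
Tree: (single bag)
A single bag containing all 4 vertices is trivially a valid decomposition of width 3. For the lower bound, the 4 vertices {1, 2, 3, 4} are pairwise adjacent, and any tree decomposition puts a clique entirely inside one bag — forcing width ≥ 3. Therefore the treewidth is 3.

3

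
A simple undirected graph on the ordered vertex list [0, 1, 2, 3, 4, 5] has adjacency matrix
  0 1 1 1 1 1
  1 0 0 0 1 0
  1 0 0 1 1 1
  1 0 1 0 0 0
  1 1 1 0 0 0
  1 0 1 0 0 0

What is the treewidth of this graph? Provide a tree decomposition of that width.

The largest bag has 3 vertices, giving width 2; this decomposition certifies tw(G) ≤ 2. Conversely, {0, 1, 4} is a clique of size 3, and the vertices of any clique must share a bag in every tree decomposition; so some bag has ≥ 3 vertices and tw(G) ≥ 2. Therefore the treewidth is 2.

Treewidth 2.
Bags: B1 = {0, 2, 3}  B2 = {0, 2, 4}  B3 = {0, 2, 5}  B4 = {0, 1, 4}
Tree: B1–B2, B1–B3, B2–B4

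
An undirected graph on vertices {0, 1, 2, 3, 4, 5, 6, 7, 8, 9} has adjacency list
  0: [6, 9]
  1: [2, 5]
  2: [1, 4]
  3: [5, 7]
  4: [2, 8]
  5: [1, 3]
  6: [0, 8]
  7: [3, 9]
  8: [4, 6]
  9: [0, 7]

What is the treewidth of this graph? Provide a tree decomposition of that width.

The largest bag has 3 vertices, giving width 2; this decomposition certifies tw(G) ≤ 2. The edges 2–4–8–6–0–9–7–3–5–1–2 form a cycle, so G is not a tree and its treewidth is at least 2. Therefore the treewidth is 2.

Treewidth 2.
One such decomposition:
Bags: B1 = {2, 4, 8}  B2 = {2, 6, 8}  B3 = {0, 2, 6}  B4 = {0, 2, 9}  B5 = {2, 7, 9}  B6 = {2, 3, 7}  B7 = {2, 3, 5}  B8 = {1, 2, 5}
Tree: B1–B2, B2–B3, B3–B4, B4–B5, B5–B6, B6–B7, B7–B8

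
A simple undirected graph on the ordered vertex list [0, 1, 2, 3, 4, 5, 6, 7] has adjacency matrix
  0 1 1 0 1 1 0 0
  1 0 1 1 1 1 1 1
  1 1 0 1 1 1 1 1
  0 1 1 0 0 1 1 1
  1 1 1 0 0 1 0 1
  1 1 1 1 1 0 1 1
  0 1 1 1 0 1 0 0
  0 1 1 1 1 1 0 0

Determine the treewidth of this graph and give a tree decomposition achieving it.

Each bag holds 5 vertices, so the decomposition has width 4, which upper-bounds the treewidth. For the lower bound, the 5 vertices {0, 1, 2, 4, 5} are pairwise adjacent, and any tree decomposition puts a clique entirely inside one bag — forcing width ≥ 4. Therefore the treewidth is 4.

Treewidth 4.
Bags: B1 = {1, 2, 4, 5, 7}  B2 = {1, 2, 3, 5, 7}  B3 = {0, 1, 2, 4, 5}  B4 = {1, 2, 3, 5, 6}
Tree: B1–B2, B1–B3, B2–B4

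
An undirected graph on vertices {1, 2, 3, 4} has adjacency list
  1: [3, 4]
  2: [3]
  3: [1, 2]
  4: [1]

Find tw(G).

1

A width-1 tree decomposition is:
Bags: B1 = {2, 3}  B2 = {1, 3}  B3 = {1, 4}
Tree: B1–B2, B2–B3
Each bag holds 2 vertices, so the decomposition has width 1, which upper-bounds the treewidth. Since G has at least one edge (e.g. 3–2), it is not an edgeless graph, so tw(G) ≥ 1. Hence tw(G) = 1 exactly.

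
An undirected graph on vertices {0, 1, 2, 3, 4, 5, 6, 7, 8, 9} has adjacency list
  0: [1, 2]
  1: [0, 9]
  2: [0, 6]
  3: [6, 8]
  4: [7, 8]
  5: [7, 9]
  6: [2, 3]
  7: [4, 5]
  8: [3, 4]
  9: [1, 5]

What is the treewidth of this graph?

A width-2 tree decomposition is:
Bags: B1 = {4, 5, 7}  B2 = {4, 5, 9}  B3 = {1, 4, 9}  B4 = {0, 1, 4}  B5 = {0, 2, 4}  B6 = {2, 4, 6}  B7 = {3, 4, 6}  B8 = {3, 4, 8}
Tree: B1–B2, B2–B3, B3–B4, B4–B5, B5–B6, B6–B7, B7–B8
The largest bag has 3 vertices, giving width 2; this decomposition certifies tw(G) ≤ 2. Since 4–7–5–9–1–0–2–6–3–8–4 is a cycle in G, G is not acyclic. Forests are exactly the graphs of treewidth ≤ 1, so tw(G) ≥ 2. The upper and lower bounds meet at 2, so that is the treewidth.

2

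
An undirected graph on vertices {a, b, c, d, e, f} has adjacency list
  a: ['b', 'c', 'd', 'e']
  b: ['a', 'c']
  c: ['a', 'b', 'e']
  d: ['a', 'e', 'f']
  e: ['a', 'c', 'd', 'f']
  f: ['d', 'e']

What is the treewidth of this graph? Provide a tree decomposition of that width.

Treewidth 2.
One such decomposition:
Bags: B1 = {a, d, e}  B2 = {a, c, e}  B3 = {a, b, c}  B4 = {d, e, f}
Tree: B1–B2, B2–B3, B1–B4

Every bag has size at most 3, so the width is 3 − 1 = 2 and tw(G) ≤ 2. For the lower bound, the 3 vertices {a, d, e} are pairwise adjacent, and any tree decomposition puts a clique entirely inside one bag — forcing width ≥ 2. The upper and lower bounds meet at 2, so that is the treewidth.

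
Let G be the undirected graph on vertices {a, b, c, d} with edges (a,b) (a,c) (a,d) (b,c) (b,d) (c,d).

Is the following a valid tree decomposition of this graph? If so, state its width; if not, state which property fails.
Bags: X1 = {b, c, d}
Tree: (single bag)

No — vertex a appears in no bag.

A tree decomposition must satisfy three properties: every vertex lies in some bag; for every edge, both endpoints lie together in some bag; and for every vertex, the bags containing it form a connected subtree. Here vertex a appears in no bag, so the decomposition is invalid.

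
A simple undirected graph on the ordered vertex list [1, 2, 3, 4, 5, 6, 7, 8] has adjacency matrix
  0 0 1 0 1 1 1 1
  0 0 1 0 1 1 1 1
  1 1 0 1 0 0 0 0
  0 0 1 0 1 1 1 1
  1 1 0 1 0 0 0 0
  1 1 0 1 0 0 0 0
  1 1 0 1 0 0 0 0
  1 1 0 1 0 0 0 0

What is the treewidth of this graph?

3

A width-3 tree decomposition is:
Bags: B1 = {1, 2, 4, 7}  B2 = {1, 2, 3, 4}  B3 = {1, 2, 4, 5}  B4 = {1, 2, 4, 6}  B5 = {1, 2, 4, 8}
Tree: B1–B2, B2–B3, B3–B4, B4–B5
Each bag holds 4 vertices, so the decomposition has width 3, which upper-bounds the treewidth. For the lower bound: the 4 vertex sets {1,7}, {3,4}, {2}, {5} are disjoint, each induces a connected subgraph, and every pair is joined by at least one edge of G. Contracting each set to a single vertex therefore yields K_{4} as a minor, and since treewidth is minor-monotone, tw(G) ≥ tw(K_{4}) = 3. The upper and lower bounds meet at 3, so that is the treewidth.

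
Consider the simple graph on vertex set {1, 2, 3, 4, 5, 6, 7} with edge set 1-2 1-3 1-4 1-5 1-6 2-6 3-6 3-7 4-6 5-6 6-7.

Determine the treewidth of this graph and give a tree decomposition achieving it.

Treewidth 2.
One such decomposition:
Bags: B1 = {3, 6, 7}  B2 = {1, 3, 6}  B3 = {1, 5, 6}  B4 = {1, 4, 6}  B5 = {1, 2, 6}
Tree: B1–B2, B2–B3, B3–B4, B3–B5

Every bag has size at most 3, so the width is 3 − 1 = 2 and tw(G) ≤ 2. For the lower bound, the 3 vertices {1, 2, 6} are pairwise adjacent, and any tree decomposition puts a clique entirely inside one bag — forcing width ≥ 2. The upper and lower bounds meet at 2, so that is the treewidth.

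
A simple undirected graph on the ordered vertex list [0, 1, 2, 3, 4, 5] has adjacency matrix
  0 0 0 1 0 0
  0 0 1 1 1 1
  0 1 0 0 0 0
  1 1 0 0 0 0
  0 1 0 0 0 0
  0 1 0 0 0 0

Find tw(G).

A width-1 tree decomposition is:
Bags: B1 = {1, 4}  B2 = {1, 3}  B3 = {1, 5}  B4 = {1, 2}  B5 = {0, 3}
Tree: B1–B2, B2–B3, B2–B4, B2–B5
The largest bag has 2 vertices, giving width 1; this decomposition certifies tw(G) ≤ 1. Since G has at least one edge (e.g. 1–4), it is not an edgeless graph, so tw(G) ≥ 1. The upper and lower bounds meet at 1, so that is the treewidth.

1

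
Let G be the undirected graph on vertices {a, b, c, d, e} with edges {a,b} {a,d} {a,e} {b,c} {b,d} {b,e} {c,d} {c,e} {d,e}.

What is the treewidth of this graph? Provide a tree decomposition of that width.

The largest bag has 4 vertices, giving width 3; this decomposition certifies tw(G) ≤ 3. Conversely, {b, c, d, e} is a clique of size 4, and the vertices of any clique must share a bag in every tree decomposition; so some bag has ≥ 4 vertices and tw(G) ≥ 3. Combining the bounds, tw(G) = 3.

Treewidth 3.
One optimal decomposition is:
Bags: B1 = {b, c, d, e}  B2 = {a, b, d, e}
Tree: B1–B2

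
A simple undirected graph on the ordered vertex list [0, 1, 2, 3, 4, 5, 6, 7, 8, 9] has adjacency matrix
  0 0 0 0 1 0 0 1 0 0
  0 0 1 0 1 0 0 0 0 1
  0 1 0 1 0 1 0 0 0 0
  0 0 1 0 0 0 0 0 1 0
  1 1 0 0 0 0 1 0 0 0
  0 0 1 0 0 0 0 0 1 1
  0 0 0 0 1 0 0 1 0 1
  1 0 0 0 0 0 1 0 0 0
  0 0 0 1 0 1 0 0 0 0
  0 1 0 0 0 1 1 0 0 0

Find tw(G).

A width-2 tree decomposition is:
Bags: B1 = {0, 6, 7}  B2 = {0, 4, 6}  B3 = {4, 6, 9}  B4 = {1, 4, 9}  B5 = {1, 5, 9}  B6 = {1, 2, 5}  B7 = {2, 5, 8}  B8 = {2, 3, 8}
Tree: B1–B2, B2–B3, B3–B4, B4–B5, B5–B6, B6–B7, B7–B8
Every bag has size at most 3, so the width is 3 − 1 = 2 and tw(G) ≤ 2. Since 7–0–4–6–7 is a cycle in G, G is not acyclic. Forests are exactly the graphs of treewidth ≤ 1, so tw(G) ≥ 2. Therefore the treewidth is 2.

2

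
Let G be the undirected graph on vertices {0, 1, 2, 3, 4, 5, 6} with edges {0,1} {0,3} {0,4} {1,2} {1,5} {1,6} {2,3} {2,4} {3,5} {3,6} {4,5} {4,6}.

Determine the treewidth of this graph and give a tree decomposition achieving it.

The largest bag has 4 vertices, giving width 3; this decomposition certifies tw(G) ≤ 3. For the lower bound: the 4 vertex sets {1,2}, {4,6}, {3}, {5} are disjoint, each induces a connected subgraph, and every pair is joined by at least one edge of G. Contracting each set to a single vertex therefore yields K_{4} as a minor, and since treewidth is minor-monotone, tw(G) ≥ tw(K_{4}) = 3. Hence tw(G) = 3 exactly.

Treewidth 3.
Bags: B1 = {1, 2, 3, 4}  B2 = {1, 3, 4, 6}  B3 = {1, 3, 4, 5}  B4 = {0, 1, 3, 4}
Tree: B1–B2, B2–B3, B3–B4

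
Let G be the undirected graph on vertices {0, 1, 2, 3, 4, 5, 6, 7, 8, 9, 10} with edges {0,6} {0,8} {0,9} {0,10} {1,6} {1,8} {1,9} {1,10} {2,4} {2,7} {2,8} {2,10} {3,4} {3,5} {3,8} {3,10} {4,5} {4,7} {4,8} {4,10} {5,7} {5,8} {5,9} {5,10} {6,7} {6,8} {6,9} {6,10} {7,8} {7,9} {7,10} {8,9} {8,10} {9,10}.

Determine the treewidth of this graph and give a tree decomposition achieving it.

Treewidth 4.
One optimal decomposition is:
Bags: B1 = {5, 7, 8, 9, 10}  B2 = {4, 5, 7, 8, 10}  B3 = {6, 7, 8, 9, 10}  B4 = {0, 6, 8, 9, 10}  B5 = {3, 4, 5, 8, 10}  B6 = {2, 4, 7, 8, 10}  B7 = {1, 6, 8, 9, 10}
Tree: B1–B2, B1–B3, B3–B4, B2–B5, B2–B6, B3–B7

The largest bag has 5 vertices, giving width 4; this decomposition certifies tw(G) ≤ 4. Conversely, {0, 6, 8, 9, 10} is a clique of size 5, and the vertices of any clique must share a bag in every tree decomposition; so some bag has ≥ 5 vertices and tw(G) ≥ 4. Combining the bounds, tw(G) = 4.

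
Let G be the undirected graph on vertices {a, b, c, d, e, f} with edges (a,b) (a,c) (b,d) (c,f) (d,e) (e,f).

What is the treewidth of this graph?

A width-2 tree decomposition is:
Bags: B1 = {a, b, d}  B2 = {a, c, d}  B3 = {c, d, f}  B4 = {d, e, f}
Tree: B1–B2, B2–B3, B3–B4
Every bag has size at most 3, so the width is 3 − 1 = 2 and tw(G) ≤ 2. Since d–b–a–c–f–e–d is a cycle in G, G is not acyclic. Forests are exactly the graphs of treewidth ≤ 1, so tw(G) ≥ 2. Hence tw(G) = 2 exactly.

2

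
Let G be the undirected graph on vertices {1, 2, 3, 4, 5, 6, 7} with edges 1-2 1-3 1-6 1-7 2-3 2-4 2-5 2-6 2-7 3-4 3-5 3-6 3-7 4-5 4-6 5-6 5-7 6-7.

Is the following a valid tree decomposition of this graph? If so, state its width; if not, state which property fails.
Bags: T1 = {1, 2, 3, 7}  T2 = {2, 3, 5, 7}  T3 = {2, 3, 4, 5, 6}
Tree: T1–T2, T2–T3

A tree decomposition must satisfy three properties: every vertex lies in some bag; for every edge, both endpoints lie together in some bag; and for every vertex, the bags containing it form a connected subtree. Here edge (1,6) lies in no bag, so the decomposition is invalid.

No — edge (1,6) lies in no bag.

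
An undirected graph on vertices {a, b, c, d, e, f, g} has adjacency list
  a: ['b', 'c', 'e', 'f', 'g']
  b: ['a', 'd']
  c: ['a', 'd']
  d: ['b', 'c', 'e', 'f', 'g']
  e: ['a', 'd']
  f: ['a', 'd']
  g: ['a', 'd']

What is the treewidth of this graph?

2

A width-2 tree decomposition is:
Bags: B1 = {a, c, d}  B2 = {a, d, f}  B3 = {a, d, g}  B4 = {a, b, d}  B5 = {a, d, e}
Tree: B1–B2, B2–B3, B3–B4, B4–B5
Every bag has size at most 3, so the width is 3 − 1 = 2 and tw(G) ≤ 2. The edges d–c–a–f–d form a cycle, so G is not a tree and its treewidth is at least 2. Hence tw(G) = 2 exactly.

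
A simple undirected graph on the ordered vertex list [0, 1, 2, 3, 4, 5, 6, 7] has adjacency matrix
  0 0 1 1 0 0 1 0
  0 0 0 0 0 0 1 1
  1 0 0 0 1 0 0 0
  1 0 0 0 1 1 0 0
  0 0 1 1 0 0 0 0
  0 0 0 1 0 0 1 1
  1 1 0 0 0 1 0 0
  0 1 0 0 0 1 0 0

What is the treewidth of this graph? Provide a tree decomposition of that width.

The largest bag has 3 vertices, giving width 2; this decomposition certifies tw(G) ≤ 2. The edges 7–1–6–5–7 form a cycle, so G is not a tree and its treewidth is at least 2. Combining the bounds, tw(G) = 2.

Treewidth 2.
One such decomposition:
Bags: B1 = {1, 5, 7}  B2 = {1, 5, 6}  B3 = {3, 5, 6}  B4 = {0, 3, 6}  B5 = {0, 3, 4}  B6 = {0, 2, 4}
Tree: B1–B2, B2–B3, B3–B4, B4–B5, B5–B6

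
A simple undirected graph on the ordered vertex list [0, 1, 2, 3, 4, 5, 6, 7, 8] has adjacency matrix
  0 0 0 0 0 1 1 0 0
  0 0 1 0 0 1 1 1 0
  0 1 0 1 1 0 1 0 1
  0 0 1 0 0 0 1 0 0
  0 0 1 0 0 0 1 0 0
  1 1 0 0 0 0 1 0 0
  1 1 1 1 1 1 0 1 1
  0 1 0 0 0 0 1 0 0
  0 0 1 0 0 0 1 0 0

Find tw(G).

2

A width-2 tree decomposition is:
Bags: B1 = {1, 2, 6}  B2 = {2, 4, 6}  B3 = {1, 5, 6}  B4 = {0, 5, 6}  B5 = {2, 3, 6}  B6 = {2, 6, 8}  B7 = {1, 6, 7}
Tree: B1–B2, B1–B3, B3–B4, B2–B5, B2–B6, B1–B7
Every bag has size at most 3, so the width is 3 − 1 = 2 and tw(G) ≤ 2. Conversely, {0, 5, 6} is a clique of size 3, and the vertices of any clique must share a bag in every tree decomposition; so some bag has ≥ 3 vertices and tw(G) ≥ 2. Combining the bounds, tw(G) = 2.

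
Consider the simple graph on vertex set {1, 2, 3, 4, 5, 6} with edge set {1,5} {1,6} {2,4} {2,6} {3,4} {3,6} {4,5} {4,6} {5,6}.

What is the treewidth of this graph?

2

A width-2 tree decomposition is:
Bags: B1 = {3, 4, 6}  B2 = {4, 5, 6}  B3 = {1, 5, 6}  B4 = {2, 4, 6}
Tree: B1–B2, B2–B3, B1–B4
Every bag has size at most 3, so the width is 3 − 1 = 2 and tw(G) ≤ 2. For the lower bound, the 3 vertices {1, 5, 6} are pairwise adjacent, and any tree decomposition puts a clique entirely inside one bag — forcing width ≥ 2. Hence tw(G) = 2 exactly.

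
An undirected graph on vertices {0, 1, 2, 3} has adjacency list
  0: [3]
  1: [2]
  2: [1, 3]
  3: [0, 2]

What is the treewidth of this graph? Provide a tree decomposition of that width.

Treewidth 1.
One such decomposition:
Bags: B1 = {2, 3}  B2 = {0, 3}  B3 = {1, 2}
Tree: B1–B2, B1–B3

Each bag holds 2 vertices, so the decomposition has width 1, which upper-bounds the treewidth. G has an edge, so its treewidth is at least 1. Therefore the treewidth is 1.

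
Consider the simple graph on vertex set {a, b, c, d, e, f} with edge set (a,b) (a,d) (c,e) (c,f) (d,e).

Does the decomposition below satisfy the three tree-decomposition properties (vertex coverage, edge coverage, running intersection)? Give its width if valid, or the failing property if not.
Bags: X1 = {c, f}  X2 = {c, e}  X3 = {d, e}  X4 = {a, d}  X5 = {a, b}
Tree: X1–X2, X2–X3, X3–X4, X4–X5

Every vertex of G appears in some bag (union = {a, b, c, d, e, f}); every edge is covered by a bag; and for each vertex v the set of bags containing v is connected in the bag tree. The decomposition is therefore valid. The largest bag has 2 vertices, so the width is 1.

Yes; width 1.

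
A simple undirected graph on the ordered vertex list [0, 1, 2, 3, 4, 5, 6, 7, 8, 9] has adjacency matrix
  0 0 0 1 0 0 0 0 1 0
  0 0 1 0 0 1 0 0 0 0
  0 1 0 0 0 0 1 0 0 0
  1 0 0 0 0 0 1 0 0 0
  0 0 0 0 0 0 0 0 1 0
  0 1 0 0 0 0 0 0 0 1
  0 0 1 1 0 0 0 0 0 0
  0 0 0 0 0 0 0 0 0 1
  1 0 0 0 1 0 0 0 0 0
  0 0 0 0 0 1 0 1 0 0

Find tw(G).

A width-1 tree decomposition is:
Bags: B1 = {7, 9}  B2 = {5, 9}  B3 = {1, 5}  B4 = {1, 2}  B5 = {2, 6}  B6 = {3, 6}  B7 = {0, 3}  B8 = {0, 8}  B9 = {4, 8}
Tree: B1–B2, B2–B3, B3–B4, B4–B5, B5–B6, B6–B7, B7–B8, B8–B9
Each bag holds 2 vertices, so the decomposition has width 1, which upper-bounds the treewidth. Any graph with an edge has treewidth ≥ 1, and G has the edge 7–9. The upper and lower bounds meet at 1, so that is the treewidth.

1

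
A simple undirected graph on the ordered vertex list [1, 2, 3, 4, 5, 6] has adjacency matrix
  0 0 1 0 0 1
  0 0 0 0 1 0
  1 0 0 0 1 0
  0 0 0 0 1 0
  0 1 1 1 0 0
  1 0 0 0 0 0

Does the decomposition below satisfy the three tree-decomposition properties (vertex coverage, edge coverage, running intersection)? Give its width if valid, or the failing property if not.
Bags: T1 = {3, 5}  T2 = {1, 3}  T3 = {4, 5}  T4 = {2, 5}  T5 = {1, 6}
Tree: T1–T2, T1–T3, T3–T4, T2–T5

Yes; width 1.

Checking the three conditions: (i) the bags cover all of {1, 2, 3, 4, 5, 6}; (ii) for each edge, some bag contains both endpoints; (iii) the bags containing any fixed vertex form a subtree. All hold, so the decomposition is valid with width 2 − 1 = 1.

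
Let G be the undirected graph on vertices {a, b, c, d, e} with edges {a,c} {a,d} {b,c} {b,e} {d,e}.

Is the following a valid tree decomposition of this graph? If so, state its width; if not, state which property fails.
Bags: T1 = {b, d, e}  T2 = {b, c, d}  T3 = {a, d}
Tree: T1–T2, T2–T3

A tree decomposition must satisfy three properties: every vertex lies in some bag; for every edge, both endpoints lie together in some bag; and for every vertex, the bags containing it form a connected subtree. Here edge (c,a) lies in no bag, so the decomposition is invalid.

No — edge (c,a) lies in no bag.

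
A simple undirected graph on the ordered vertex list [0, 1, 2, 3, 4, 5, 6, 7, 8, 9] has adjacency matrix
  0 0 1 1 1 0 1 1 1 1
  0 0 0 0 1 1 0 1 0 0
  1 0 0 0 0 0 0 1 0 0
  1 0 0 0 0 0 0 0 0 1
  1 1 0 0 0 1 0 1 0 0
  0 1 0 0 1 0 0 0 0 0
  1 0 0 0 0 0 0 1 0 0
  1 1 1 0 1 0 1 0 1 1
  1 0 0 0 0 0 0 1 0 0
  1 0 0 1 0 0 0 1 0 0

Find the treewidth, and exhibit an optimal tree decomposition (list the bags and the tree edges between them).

Treewidth 2.
One such decomposition:
Bags: B1 = {0, 7, 9}  B2 = {0, 4, 7}  B3 = {1, 4, 7}  B4 = {1, 4, 5}  B5 = {0, 6, 7}  B6 = {0, 3, 9}  B7 = {0, 7, 8}  B8 = {0, 2, 7}
Tree: B1–B2, B2–B3, B3–B4, B2–B5, B1–B6, B5–B7, B5–B8

Every bag has size at most 3, so the width is 3 − 1 = 2 and tw(G) ≤ 2. For the lower bound, the 3 vertices {0, 3, 9} are pairwise adjacent, and any tree decomposition puts a clique entirely inside one bag — forcing width ≥ 2. Therefore the treewidth is 2.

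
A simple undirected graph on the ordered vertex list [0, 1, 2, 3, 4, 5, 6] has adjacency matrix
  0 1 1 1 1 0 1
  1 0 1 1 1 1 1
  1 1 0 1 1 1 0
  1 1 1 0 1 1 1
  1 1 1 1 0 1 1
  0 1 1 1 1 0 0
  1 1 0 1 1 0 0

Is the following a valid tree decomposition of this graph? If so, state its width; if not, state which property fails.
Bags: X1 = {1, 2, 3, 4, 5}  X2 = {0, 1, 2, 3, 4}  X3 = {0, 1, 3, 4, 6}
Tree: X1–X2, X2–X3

Vertex coverage: the bags together contain {0, 1, 2, 3, 4, 5, 6}, the full vertex set. Edge coverage: each edge of G has both endpoints in at least one bag. Running intersection: for every vertex, the bags containing it form a connected subtree. All three properties hold, so this is a valid tree decomposition of width max|bag| − 1 = 4, and hence tw(G) ≤ 4.

Yes; width 4.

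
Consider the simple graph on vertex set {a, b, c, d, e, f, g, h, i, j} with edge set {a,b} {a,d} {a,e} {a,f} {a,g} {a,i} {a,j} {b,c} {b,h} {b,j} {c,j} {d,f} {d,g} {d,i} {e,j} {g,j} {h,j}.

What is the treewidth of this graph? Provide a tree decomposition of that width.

Treewidth 2.
Bags: B1 = {a, g, j}  B2 = {a, d, g}  B3 = {a, d, f}  B4 = {a, d, i}  B5 = {a, b, j}  B6 = {b, h, j}  B7 = {a, e, j}  B8 = {b, c, j}
Tree: B1–B2, B2–B3, B2–B4, B1–B5, B5–B6, B5–B7, B5–B8

The largest bag has 3 vertices, giving width 2; this decomposition certifies tw(G) ≤ 2. On the other hand G contains the 3-clique {b, h, j}. A clique must lie in a single bag of any decomposition, so no decomposition can have width below 2. The upper and lower bounds meet at 2, so that is the treewidth.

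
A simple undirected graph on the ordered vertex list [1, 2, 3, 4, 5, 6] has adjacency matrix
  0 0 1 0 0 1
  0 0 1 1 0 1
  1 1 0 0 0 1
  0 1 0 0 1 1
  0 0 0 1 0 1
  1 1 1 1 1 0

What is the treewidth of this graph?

2

A width-2 tree decomposition is:
Bags: B1 = {1, 3, 6}  B2 = {2, 3, 6}  B3 = {2, 4, 6}  B4 = {4, 5, 6}
Tree: B1–B2, B2–B3, B3–B4
The largest bag has 3 vertices, giving width 2; this decomposition certifies tw(G) ≤ 2. On the other hand G contains the 3-clique {1, 3, 6}. A clique must lie in a single bag of any decomposition, so no decomposition can have width below 2. Therefore the treewidth is 2.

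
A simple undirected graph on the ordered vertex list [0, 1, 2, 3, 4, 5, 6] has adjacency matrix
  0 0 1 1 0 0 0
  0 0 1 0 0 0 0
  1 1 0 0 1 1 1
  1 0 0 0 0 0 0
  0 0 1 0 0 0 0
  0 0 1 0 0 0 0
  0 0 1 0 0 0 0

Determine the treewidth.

1

A width-1 tree decomposition is:
Bags: B1 = {2, 5}  B2 = {0, 2}  B3 = {2, 4}  B4 = {1, 2}  B5 = {2, 6}  B6 = {0, 3}
Tree: B1–B2, B2–B3, B1–B4, B4–B5, B2–B6
The largest bag has 2 vertices, giving width 1; this decomposition certifies tw(G) ≤ 1. Any graph with an edge has treewidth ≥ 1, and G has the edge 2–5. Hence tw(G) = 1 exactly.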